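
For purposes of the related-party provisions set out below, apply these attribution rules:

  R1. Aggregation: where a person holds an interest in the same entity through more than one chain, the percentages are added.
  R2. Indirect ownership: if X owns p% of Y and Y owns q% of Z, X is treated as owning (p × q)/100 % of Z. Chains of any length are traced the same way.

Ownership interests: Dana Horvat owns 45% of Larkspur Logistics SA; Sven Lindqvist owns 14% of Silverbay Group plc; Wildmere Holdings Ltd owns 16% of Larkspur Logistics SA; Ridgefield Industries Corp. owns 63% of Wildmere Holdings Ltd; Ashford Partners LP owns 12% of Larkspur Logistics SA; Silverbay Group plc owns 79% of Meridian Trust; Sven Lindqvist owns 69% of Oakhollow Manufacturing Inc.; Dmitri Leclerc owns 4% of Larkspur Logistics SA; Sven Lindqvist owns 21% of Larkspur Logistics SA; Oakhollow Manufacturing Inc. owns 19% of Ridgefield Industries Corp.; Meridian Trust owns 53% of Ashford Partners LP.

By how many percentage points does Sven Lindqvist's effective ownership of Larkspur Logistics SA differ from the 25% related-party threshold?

Chain via Silverbay Group plc → Meridian Trust → Ashford Partners LP (R2): 14% × 79% × 53% × 12% = 0.703416% of Larkspur Logistics SA.
Chain via Oakhollow Manufacturing Inc. → Ridgefield Industries Corp. → Wildmere Holdings Ltd (R2): 69% × 19% × 63% × 16% = 1.321488% of Larkspur Logistics SA.
Direct interest in Larkspur Logistics SA: 21%.
Aggregating (R1): 0.703416% + 1.321488% + 21% = 23.024904%.
23.024904% falls short of the 25% threshold by 1.975096 percentage points.

1.975096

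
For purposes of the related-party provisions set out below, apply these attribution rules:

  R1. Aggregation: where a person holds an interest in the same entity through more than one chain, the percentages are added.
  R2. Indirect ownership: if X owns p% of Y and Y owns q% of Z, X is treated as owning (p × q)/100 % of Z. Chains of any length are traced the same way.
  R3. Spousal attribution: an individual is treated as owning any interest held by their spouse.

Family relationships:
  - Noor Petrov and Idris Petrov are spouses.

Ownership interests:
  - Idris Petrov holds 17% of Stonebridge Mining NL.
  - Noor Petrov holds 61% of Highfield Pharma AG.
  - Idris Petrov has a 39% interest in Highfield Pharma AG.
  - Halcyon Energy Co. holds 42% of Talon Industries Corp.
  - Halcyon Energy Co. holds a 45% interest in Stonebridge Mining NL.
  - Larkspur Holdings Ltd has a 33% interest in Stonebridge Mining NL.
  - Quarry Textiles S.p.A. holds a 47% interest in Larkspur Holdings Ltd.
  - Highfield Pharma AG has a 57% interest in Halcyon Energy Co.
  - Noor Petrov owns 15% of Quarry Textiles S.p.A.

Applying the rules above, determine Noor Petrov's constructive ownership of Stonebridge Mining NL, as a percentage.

44.9765%

By spousal attribution (R3), Noor Petrov is treated as also owning Idris Petrov's interest in Highfield Pharma AG, giving 61% + 39% = 100%.
By spousal attribution (R3), Noor Petrov is treated as owning Idris Petrov's 17% interest in Stonebridge Mining NL.
Chain via Highfield Pharma AG → Halcyon Energy Co. (R2): 100% × 57% × 45% = 25.65% of Stonebridge Mining NL.
Chain via Quarry Textiles S.p.A. → Larkspur Holdings Ltd (R2): 15% × 47% × 33% = 2.3265% of Stonebridge Mining NL.
Direct interest in Stonebridge Mining NL: 17%.
Aggregating (R1): 25.65% + 2.3265% + 17% = 44.9765%.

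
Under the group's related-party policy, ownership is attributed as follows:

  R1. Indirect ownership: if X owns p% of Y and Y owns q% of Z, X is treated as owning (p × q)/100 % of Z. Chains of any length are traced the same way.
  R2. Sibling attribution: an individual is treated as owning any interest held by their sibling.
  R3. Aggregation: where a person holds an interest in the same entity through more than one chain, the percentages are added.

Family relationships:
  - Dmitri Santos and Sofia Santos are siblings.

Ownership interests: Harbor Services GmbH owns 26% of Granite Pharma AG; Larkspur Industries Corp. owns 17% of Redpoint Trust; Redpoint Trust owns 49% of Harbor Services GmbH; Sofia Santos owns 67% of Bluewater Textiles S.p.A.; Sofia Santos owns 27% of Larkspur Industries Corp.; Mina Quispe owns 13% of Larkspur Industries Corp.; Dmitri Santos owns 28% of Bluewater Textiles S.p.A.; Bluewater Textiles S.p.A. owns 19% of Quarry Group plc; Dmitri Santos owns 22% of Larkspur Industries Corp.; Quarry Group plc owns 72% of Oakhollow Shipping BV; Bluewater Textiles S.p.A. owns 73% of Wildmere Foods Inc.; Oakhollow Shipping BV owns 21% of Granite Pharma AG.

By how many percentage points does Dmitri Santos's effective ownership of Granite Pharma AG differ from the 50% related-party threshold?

By sibling attribution (R2), Dmitri Santos is treated as also owning Sofia Santos's interest in Larkspur Industries Corp, giving 22% + 27% = 49%.
By sibling attribution (R2), Dmitri Santos is treated as also owning Sofia Santos's interest in Bluewater Textiles S.p.A, giving 28% + 67% = 95%.
Chain via Larkspur Industries Corp. → Redpoint Trust → Harbor Services GmbH (R1): 49% × 17% × 49% × 26% = 1.061242% of Granite Pharma AG.
Chain via Bluewater Textiles S.p.A. → Quarry Group plc → Oakhollow Shipping BV (R1): 95% × 19% × 72% × 21% = 2.72916% of Granite Pharma AG.
Aggregating (R3): 1.061242% + 2.72916% = 3.790402%.
3.790402% falls short of the 50% threshold by 46.209598 percentage points.

46.209598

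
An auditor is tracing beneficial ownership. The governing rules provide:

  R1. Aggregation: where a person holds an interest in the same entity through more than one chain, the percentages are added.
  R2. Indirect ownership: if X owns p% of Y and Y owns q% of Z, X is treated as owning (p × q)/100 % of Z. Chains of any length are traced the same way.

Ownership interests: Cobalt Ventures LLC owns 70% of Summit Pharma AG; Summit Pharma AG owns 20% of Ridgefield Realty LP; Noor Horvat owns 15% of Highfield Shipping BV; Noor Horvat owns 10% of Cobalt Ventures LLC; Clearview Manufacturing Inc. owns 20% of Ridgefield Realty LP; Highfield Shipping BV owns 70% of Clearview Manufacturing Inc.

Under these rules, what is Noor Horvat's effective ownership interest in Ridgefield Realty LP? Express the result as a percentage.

3.5%

Chain via Highfield Shipping BV → Clearview Manufacturing Inc. (R2): 15% × 70% × 20% = 2.1% of Ridgefield Realty LP.
Chain via Cobalt Ventures LLC → Summit Pharma AG (R2): 10% × 70% × 20% = 1.4% of Ridgefield Realty LP.
Aggregating (R1): 2.1% + 1.4% = 3.5%.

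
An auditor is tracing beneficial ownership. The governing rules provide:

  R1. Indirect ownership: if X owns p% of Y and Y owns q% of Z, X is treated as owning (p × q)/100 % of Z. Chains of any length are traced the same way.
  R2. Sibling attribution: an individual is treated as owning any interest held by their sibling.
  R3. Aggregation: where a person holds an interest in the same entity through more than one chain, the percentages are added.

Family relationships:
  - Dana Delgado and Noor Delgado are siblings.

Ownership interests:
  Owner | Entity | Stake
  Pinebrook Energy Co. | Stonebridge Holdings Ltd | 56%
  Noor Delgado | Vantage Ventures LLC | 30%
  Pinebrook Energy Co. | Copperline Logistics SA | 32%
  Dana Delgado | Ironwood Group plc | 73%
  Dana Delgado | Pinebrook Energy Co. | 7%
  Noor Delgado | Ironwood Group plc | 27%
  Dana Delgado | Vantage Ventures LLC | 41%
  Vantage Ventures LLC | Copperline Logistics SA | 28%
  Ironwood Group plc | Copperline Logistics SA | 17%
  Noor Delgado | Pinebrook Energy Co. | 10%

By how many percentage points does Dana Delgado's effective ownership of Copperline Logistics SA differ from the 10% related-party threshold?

32.32

By sibling attribution (R2), Dana Delgado is treated as also owning Noor Delgado's interest in Vantage Ventures LLC, giving 41% + 30% = 71%.
By sibling attribution (R2), Dana Delgado is treated as also owning Noor Delgado's interest in Ironwood Group plc, giving 73% + 27% = 100%.
By sibling attribution (R2), Dana Delgado is treated as also owning Noor Delgado's interest in Pinebrook Energy Co, giving 7% + 10% = 17%.
Chain via Vantage Ventures LLC (R1): 71% × 28% = 19.88% of Copperline Logistics SA.
Chain via Ironwood Group plc (R1): 100% × 17% = 17% of Copperline Logistics SA.
Chain via Pinebrook Energy Co. (R1): 17% × 32% = 5.44% of Copperline Logistics SA.
Aggregating (R3): 19.88% + 17% + 5.44% = 42.32%.
42.32% exceeds the 10% threshold by 32.32 percentage points.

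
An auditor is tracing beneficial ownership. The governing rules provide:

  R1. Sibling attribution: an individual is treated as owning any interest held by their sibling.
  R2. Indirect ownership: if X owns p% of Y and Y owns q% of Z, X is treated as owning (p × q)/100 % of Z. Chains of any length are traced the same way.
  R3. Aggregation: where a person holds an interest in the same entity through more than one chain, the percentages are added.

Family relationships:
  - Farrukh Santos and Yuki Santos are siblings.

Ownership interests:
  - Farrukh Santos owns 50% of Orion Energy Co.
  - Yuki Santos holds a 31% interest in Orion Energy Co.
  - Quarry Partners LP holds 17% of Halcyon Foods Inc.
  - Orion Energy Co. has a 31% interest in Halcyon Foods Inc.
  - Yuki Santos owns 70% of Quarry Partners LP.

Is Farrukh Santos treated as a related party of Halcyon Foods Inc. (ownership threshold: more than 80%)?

By sibling attribution (R1), Farrukh Santos is treated as also owning Yuki Santos's interest in Orion Energy Co, giving 50% + 31% = 81%.
By sibling attribution (R1), Farrukh Santos is treated as owning Yuki Santos's 70% interest in Quarry Partners LP.
Chain via Orion Energy Co. (R2): 81% × 31% = 25.11% of Halcyon Foods Inc.
Chain via Quarry Partners LP (R2): 70% × 17% = 11.9% of Halcyon Foods Inc.
Aggregating (R3): 25.11% + 11.9% = 37.01%.
37.01% does not exceed the 80% threshold, so Farrukh is not a related party to Halcyon Foods Inc.

No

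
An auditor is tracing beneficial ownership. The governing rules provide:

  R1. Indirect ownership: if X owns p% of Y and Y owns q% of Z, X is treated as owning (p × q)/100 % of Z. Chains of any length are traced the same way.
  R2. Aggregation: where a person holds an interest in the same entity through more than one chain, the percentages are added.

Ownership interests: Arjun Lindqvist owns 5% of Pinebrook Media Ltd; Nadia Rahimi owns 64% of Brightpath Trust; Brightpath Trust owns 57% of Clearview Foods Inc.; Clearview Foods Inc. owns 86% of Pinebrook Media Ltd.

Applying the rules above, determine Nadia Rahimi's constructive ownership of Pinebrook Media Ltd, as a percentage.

31.3728%

Chain via Brightpath Trust → Clearview Foods Inc. (R1): 64% × 57% × 86% = 31.3728% of Pinebrook Media Ltd.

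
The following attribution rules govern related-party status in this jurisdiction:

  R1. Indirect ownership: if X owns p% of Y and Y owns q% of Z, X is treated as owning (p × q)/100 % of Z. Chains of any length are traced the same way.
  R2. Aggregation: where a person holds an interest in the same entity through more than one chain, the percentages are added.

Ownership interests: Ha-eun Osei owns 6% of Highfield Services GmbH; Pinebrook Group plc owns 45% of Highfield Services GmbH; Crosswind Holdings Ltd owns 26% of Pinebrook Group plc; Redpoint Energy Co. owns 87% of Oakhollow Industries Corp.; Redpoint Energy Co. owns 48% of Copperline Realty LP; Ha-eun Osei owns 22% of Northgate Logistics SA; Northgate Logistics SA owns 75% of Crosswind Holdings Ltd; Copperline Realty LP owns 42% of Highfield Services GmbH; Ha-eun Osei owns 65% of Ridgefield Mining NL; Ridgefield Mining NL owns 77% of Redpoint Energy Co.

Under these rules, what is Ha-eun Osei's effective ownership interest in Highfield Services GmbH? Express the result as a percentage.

18.02058%

Chain via Ridgefield Mining NL → Redpoint Energy Co. → Copperline Realty LP (R1): 65% × 77% × 48% × 42% = 10.09008% of Highfield Services GmbH.
Chain via Northgate Logistics SA → Crosswind Holdings Ltd → Pinebrook Group plc (R1): 22% × 75% × 26% × 45% = 1.9305% of Highfield Services GmbH.
Direct interest in Highfield Services GmbH: 6%.
Aggregating (R2): 10.09008% + 1.9305% + 6% = 18.02058%.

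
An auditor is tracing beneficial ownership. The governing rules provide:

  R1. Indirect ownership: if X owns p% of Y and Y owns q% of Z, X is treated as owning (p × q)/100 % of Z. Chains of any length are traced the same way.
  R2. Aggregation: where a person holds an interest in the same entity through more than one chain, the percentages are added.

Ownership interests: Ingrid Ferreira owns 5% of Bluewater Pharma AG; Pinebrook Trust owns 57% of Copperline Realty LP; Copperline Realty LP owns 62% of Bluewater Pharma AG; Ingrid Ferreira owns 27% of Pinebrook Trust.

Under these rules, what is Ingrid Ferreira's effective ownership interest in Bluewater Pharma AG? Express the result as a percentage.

Chain via Pinebrook Trust → Copperline Realty LP (R1): 27% × 57% × 62% = 9.5418% of Bluewater Pharma AG.
Direct interest in Bluewater Pharma AG: 5%.
Aggregating (R2): 9.5418% + 5% = 14.5418%.

14.5418%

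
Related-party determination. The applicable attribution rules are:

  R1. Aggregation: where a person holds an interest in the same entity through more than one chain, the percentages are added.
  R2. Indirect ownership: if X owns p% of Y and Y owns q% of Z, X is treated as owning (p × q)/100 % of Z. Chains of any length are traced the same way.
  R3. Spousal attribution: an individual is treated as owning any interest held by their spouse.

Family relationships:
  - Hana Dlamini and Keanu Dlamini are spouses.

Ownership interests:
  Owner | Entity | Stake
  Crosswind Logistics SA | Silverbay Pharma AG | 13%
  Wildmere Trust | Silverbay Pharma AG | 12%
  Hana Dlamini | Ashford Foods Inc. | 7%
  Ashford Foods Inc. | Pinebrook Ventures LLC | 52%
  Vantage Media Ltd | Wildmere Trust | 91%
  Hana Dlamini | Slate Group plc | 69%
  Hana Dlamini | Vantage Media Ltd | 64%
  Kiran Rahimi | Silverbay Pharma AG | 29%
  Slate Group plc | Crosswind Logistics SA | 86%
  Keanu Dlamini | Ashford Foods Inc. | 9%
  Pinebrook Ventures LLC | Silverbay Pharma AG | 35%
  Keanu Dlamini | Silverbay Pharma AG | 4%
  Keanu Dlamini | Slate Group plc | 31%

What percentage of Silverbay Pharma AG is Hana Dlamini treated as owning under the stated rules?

25.0808%

By spousal attribution (R3), Hana Dlamini is treated as also owning Keanu Dlamini's interest in Ashford Foods Inc, giving 7% + 9% = 16%.
By spousal attribution (R3), Hana Dlamini is treated as also owning Keanu Dlamini's interest in Slate Group plc, giving 69% + 31% = 100%.
By spousal attribution (R3), Hana Dlamini is treated as owning Keanu Dlamini's 4% interest in Silverbay Pharma AG.
Chain via Ashford Foods Inc. → Pinebrook Ventures LLC (R2): 16% × 52% × 35% = 2.912% of Silverbay Pharma AG.
Chain via Vantage Media Ltd → Wildmere Trust (R2): 64% × 91% × 12% = 6.9888% of Silverbay Pharma AG.
Chain via Slate Group plc → Crosswind Logistics SA (R2): 100% × 86% × 13% = 11.18% of Silverbay Pharma AG.
Direct interest in Silverbay Pharma AG: 4%.
Aggregating (R1): 2.912% + 6.9888% + 11.18% + 4% = 25.0808%.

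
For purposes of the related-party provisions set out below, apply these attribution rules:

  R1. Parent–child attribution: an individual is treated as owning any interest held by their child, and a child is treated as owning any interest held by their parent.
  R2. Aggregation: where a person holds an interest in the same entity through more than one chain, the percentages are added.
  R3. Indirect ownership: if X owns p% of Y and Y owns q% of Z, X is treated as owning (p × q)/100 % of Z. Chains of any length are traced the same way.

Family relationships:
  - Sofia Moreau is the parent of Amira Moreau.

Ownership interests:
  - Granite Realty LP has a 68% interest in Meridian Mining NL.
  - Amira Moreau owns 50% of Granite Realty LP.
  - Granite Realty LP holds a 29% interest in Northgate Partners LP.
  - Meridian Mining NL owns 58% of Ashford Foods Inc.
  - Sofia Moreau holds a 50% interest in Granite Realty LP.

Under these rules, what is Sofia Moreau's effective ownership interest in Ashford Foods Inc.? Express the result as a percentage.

By parent–child attribution (R1), Sofia Moreau is treated as also owning Amira Moreau's interest in Granite Realty LP, giving 50% + 50% = 100%.
Chain via Granite Realty LP → Meridian Mining NL (R3): 100% × 68% × 58% = 39.44% of Ashford Foods Inc.

39.44%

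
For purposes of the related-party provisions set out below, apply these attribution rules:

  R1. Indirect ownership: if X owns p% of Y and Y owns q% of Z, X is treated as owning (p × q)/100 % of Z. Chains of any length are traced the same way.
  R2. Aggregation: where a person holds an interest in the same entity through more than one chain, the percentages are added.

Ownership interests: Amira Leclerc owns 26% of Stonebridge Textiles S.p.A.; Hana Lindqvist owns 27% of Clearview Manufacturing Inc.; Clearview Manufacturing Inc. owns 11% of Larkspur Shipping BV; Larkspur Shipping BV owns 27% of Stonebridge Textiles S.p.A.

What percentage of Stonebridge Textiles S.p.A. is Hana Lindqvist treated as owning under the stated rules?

Chain via Clearview Manufacturing Inc. → Larkspur Shipping BV (R1): 27% × 11% × 27% = 0.8019% of Stonebridge Textiles S.p.A.

0.8019%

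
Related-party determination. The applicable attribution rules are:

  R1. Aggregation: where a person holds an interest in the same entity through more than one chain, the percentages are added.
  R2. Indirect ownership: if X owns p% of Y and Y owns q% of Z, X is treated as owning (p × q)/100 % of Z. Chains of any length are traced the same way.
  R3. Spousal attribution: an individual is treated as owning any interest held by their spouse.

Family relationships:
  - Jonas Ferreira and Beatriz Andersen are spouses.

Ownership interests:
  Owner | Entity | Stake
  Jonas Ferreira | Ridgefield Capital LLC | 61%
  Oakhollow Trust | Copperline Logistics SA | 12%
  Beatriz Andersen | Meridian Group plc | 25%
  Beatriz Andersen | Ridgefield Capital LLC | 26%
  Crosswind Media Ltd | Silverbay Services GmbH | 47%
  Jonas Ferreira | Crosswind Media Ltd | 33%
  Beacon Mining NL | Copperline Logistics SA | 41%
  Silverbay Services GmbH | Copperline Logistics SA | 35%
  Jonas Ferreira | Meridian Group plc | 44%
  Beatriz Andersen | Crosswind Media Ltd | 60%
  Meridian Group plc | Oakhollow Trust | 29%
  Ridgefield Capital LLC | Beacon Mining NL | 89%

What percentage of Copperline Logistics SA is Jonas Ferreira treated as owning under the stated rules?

By spousal attribution (R3), Jonas Ferreira is treated as also owning Beatriz Andersen's interest in Meridian Group plc, giving 44% + 25% = 69%.
By spousal attribution (R3), Jonas Ferreira is treated as also owning Beatriz Andersen's interest in Ridgefield Capital LLC, giving 61% + 26% = 87%.
By spousal attribution (R3), Jonas Ferreira is treated as also owning Beatriz Andersen's interest in Crosswind Media Ltd, giving 33% + 60% = 93%.
Chain via Meridian Group plc → Oakhollow Trust (R2): 69% × 29% × 12% = 2.4012% of Copperline Logistics SA.
Chain via Ridgefield Capital LLC → Beacon Mining NL (R2): 87% × 89% × 41% = 31.7463% of Copperline Logistics SA.
Chain via Crosswind Media Ltd → Silverbay Services GmbH (R2): 93% × 47% × 35% = 15.2985% of Copperline Logistics SA.
Aggregating (R1): 2.4012% + 31.7463% + 15.2985% = 49.446%.

49.446%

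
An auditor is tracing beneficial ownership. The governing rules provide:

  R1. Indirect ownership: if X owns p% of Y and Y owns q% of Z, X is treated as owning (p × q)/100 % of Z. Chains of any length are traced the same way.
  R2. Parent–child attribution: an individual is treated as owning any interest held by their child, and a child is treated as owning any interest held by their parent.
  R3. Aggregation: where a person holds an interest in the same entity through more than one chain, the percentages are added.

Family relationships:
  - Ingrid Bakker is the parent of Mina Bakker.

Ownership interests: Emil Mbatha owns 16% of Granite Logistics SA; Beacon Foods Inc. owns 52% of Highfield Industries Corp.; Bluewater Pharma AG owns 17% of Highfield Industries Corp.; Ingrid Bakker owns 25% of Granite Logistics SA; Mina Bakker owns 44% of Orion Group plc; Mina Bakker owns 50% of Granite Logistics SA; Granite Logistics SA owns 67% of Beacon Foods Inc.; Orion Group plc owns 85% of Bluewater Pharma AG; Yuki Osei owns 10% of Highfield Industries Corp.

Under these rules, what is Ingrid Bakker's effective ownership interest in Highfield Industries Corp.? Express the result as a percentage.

32.488%

By parent–child attribution (R2), Ingrid Bakker is treated as also owning Mina Bakker's interest in Granite Logistics SA, giving 25% + 50% = 75%.
By parent–child attribution (R2), Ingrid Bakker is treated as owning Mina Bakker's 44% interest in Orion Group plc.
Chain via Granite Logistics SA → Beacon Foods Inc. (R1): 75% × 67% × 52% = 26.13% of Highfield Industries Corp.
Chain via Orion Group plc → Bluewater Pharma AG (R1): 44% × 85% × 17% = 6.358% of Highfield Industries Corp.
Aggregating (R3): 26.13% + 6.358% = 32.488%.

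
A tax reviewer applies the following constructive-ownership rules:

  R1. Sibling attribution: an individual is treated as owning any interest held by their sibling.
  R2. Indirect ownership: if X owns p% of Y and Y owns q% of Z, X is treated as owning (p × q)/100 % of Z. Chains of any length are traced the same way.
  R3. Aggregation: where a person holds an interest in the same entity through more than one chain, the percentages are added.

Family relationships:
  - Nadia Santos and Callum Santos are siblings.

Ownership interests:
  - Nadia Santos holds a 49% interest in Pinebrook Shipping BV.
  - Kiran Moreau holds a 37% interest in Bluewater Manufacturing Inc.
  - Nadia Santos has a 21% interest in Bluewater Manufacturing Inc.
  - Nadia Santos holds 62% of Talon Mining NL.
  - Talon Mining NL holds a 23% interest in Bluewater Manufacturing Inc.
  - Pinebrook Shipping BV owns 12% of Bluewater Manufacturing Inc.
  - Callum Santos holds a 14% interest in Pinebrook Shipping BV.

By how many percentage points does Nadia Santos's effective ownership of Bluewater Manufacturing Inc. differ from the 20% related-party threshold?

22.82

By sibling attribution (R1), Nadia Santos is treated as also owning Callum Santos's interest in Pinebrook Shipping BV, giving 49% + 14% = 63%.
Chain via Pinebrook Shipping BV (R2): 63% × 12% = 7.56% of Bluewater Manufacturing Inc.
Chain via Talon Mining NL (R2): 62% × 23% = 14.26% of Bluewater Manufacturing Inc.
Direct interest in Bluewater Manufacturing Inc: 21%.
Aggregating (R3): 7.56% + 14.26% + 21% = 42.82%.
42.82% exceeds the 20% threshold by 22.82 percentage points.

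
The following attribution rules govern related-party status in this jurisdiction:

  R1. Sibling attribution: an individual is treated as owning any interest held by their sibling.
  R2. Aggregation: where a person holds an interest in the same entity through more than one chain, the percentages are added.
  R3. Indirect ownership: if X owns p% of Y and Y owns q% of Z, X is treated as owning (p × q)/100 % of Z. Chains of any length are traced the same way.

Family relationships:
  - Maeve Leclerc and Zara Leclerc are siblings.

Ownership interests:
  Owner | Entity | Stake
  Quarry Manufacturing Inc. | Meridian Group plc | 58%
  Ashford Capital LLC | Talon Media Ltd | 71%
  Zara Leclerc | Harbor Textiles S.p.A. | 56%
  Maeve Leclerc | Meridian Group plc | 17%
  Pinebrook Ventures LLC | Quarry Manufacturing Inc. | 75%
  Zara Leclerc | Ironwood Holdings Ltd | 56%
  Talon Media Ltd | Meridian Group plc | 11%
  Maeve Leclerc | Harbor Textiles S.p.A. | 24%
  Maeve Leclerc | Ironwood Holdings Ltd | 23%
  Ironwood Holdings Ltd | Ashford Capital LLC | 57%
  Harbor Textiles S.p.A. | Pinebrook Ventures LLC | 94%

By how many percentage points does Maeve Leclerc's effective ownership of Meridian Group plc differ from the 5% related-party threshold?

By sibling attribution (R1), Maeve Leclerc is treated as also owning Zara Leclerc's interest in Harbor Textiles S.p.A, giving 24% + 56% = 80%.
By sibling attribution (R1), Maeve Leclerc is treated as also owning Zara Leclerc's interest in Ironwood Holdings Ltd, giving 23% + 56% = 79%.
Chain via Harbor Textiles S.p.A. → Pinebrook Ventures LLC → Quarry Manufacturing Inc. (R3): 80% × 94% × 75% × 58% = 32.712% of Meridian Group plc.
Chain via Ironwood Holdings Ltd → Ashford Capital LLC → Talon Media Ltd (R3): 79% × 57% × 71% × 11% = 3.516843% of Meridian Group plc.
Direct interest in Meridian Group plc: 17%.
Aggregating (R2): 32.712% + 3.516843% + 17% = 53.228843%.
53.228843% exceeds the 5% threshold by 48.228843 percentage points.

48.228843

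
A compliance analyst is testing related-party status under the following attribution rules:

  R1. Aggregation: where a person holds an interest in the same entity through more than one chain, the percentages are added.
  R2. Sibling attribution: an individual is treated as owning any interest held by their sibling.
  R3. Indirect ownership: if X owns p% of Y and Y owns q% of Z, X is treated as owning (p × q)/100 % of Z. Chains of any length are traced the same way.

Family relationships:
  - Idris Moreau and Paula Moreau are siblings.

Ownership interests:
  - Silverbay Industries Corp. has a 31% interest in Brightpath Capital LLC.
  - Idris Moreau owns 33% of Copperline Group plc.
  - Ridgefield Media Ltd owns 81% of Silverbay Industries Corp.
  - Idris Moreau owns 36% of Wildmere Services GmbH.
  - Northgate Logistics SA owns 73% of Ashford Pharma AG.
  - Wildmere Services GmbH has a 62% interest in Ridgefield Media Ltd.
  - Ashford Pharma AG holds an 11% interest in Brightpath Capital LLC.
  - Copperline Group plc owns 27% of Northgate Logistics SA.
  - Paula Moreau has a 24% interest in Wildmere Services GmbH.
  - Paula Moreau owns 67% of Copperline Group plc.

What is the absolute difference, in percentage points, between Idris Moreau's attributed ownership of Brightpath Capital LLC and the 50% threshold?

By sibling attribution (R2), Idris Moreau is treated as also owning Paula Moreau's interest in Copperline Group plc, giving 33% + 67% = 100%.
By sibling attribution (R2), Idris Moreau is treated as also owning Paula Moreau's interest in Wildmere Services GmbH, giving 36% + 24% = 60%.
Chain via Copperline Group plc → Northgate Logistics SA → Ashford Pharma AG (R3): 100% × 27% × 73% × 11% = 2.1681% of Brightpath Capital LLC.
Chain via Wildmere Services GmbH → Ridgefield Media Ltd → Silverbay Industries Corp. (R3): 60% × 62% × 81% × 31% = 9.34092% of Brightpath Capital LLC.
Aggregating (R1): 2.1681% + 9.34092% = 11.50902%.
11.50902% falls short of the 50% threshold by 38.49098 percentage points.

38.49098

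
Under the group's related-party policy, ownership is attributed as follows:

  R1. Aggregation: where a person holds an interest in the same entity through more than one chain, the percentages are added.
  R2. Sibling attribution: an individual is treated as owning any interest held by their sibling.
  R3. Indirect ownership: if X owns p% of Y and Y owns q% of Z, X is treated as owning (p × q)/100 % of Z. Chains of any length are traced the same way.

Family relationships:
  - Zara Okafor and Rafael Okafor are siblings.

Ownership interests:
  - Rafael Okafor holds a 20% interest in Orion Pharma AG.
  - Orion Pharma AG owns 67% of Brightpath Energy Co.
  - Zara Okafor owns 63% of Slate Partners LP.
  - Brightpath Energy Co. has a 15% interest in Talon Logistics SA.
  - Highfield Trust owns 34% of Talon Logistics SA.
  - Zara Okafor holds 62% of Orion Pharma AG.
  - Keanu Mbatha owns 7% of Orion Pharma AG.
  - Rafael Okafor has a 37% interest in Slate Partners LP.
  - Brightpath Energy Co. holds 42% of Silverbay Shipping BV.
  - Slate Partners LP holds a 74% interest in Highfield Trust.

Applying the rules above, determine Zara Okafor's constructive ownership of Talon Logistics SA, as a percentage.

By sibling attribution (R2), Zara Okafor is treated as also owning Rafael Okafor's interest in Slate Partners LP, giving 63% + 37% = 100%.
By sibling attribution (R2), Zara Okafor is treated as also owning Rafael Okafor's interest in Orion Pharma AG, giving 62% + 20% = 82%.
Chain via Slate Partners LP → Highfield Trust (R3): 100% × 74% × 34% = 25.16% of Talon Logistics SA.
Chain via Orion Pharma AG → Brightpath Energy Co. (R3): 82% × 67% × 15% = 8.241% of Talon Logistics SA.
Aggregating (R1): 25.16% + 8.241% = 33.401%.

33.401%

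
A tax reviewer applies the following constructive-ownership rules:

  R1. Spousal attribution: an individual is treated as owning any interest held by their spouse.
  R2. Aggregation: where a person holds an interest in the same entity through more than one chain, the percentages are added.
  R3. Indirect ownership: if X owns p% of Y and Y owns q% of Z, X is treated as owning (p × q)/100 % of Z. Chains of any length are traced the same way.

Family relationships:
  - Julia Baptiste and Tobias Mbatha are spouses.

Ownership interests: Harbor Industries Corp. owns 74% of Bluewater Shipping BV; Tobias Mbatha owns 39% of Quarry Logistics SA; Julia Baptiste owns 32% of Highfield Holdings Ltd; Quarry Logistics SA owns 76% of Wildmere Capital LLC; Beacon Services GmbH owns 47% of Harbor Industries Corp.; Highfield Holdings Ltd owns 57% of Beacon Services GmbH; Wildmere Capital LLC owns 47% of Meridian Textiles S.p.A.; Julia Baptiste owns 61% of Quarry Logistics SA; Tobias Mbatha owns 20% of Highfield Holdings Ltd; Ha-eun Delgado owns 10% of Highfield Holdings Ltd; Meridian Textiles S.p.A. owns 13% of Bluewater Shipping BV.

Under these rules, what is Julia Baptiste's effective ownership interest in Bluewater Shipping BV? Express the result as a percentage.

14.952392%

By spousal attribution (R1), Julia Baptiste is treated as also owning Tobias Mbatha's interest in Quarry Logistics SA, giving 61% + 39% = 100%.
By spousal attribution (R1), Julia Baptiste is treated as also owning Tobias Mbatha's interest in Highfield Holdings Ltd, giving 32% + 20% = 52%.
Chain via Quarry Logistics SA → Wildmere Capital LLC → Meridian Textiles S.p.A. (R3): 100% × 76% × 47% × 13% = 4.6436% of Bluewater Shipping BV.
Chain via Highfield Holdings Ltd → Beacon Services GmbH → Harbor Industries Corp. (R3): 52% × 57% × 47% × 74% = 10.308792% of Bluewater Shipping BV.
Aggregating (R2): 4.6436% + 10.308792% = 14.952392%.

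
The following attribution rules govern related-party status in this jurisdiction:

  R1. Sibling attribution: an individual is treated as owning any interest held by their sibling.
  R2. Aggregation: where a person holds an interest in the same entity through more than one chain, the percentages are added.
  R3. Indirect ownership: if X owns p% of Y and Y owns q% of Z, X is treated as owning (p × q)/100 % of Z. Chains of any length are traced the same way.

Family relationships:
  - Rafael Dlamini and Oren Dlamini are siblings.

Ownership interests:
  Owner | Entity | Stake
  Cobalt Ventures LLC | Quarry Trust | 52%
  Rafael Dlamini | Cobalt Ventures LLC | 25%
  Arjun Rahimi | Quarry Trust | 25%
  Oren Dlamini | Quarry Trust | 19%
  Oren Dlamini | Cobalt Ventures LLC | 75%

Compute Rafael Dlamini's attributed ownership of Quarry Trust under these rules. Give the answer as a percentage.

71%

By sibling attribution (R1), Rafael Dlamini is treated as also owning Oren Dlamini's interest in Cobalt Ventures LLC, giving 25% + 75% = 100%.
By sibling attribution (R1), Rafael Dlamini is treated as owning Oren Dlamini's 19% interest in Quarry Trust.
Chain via Cobalt Ventures LLC (R3): 100% × 52% = 52% of Quarry Trust.
Direct interest in Quarry Trust: 19%.
Aggregating (R2): 52% + 19% = 71%.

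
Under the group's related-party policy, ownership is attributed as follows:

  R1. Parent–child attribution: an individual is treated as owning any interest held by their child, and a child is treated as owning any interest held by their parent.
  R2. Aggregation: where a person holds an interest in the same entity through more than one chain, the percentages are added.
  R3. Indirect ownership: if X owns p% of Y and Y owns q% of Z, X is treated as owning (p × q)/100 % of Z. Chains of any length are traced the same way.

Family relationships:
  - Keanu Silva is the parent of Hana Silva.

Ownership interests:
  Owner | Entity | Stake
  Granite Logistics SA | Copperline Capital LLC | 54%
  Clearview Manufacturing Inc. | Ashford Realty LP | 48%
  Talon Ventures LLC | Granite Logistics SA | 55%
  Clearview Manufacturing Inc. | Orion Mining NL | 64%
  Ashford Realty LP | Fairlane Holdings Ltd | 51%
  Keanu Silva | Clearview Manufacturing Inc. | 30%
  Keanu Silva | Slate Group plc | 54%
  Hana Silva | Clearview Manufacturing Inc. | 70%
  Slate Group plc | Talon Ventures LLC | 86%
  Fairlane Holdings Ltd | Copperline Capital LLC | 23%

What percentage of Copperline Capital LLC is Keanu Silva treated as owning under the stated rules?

19.42308%

By parent–child attribution (R1), Keanu Silva is treated as also owning Hana Silva's interest in Clearview Manufacturing Inc, giving 30% + 70% = 100%.
Chain via Clearview Manufacturing Inc. → Ashford Realty LP → Fairlane Holdings Ltd (R3): 100% × 48% × 51% × 23% = 5.6304% of Copperline Capital LLC.
Chain via Slate Group plc → Talon Ventures LLC → Granite Logistics SA (R3): 54% × 86% × 55% × 54% = 13.79268% of Copperline Capital LLC.
Aggregating (R2): 5.6304% + 13.79268% = 19.42308%.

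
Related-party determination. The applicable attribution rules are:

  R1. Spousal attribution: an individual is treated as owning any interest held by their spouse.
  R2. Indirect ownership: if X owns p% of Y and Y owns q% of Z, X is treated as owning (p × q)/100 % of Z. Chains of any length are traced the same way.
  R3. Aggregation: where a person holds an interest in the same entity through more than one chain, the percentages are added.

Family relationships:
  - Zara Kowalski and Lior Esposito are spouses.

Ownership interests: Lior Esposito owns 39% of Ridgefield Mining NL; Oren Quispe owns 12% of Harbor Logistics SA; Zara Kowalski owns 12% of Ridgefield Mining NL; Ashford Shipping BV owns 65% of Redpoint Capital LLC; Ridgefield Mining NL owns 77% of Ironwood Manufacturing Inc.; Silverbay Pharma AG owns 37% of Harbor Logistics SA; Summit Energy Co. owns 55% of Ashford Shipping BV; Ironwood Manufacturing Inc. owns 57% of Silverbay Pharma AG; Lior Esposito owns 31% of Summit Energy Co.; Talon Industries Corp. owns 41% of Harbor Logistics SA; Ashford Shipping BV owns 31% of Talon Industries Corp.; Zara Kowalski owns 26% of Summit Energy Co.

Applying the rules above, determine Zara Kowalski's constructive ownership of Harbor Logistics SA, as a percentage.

By spousal attribution (R1), Zara Kowalski is treated as also owning Lior Esposito's interest in Ridgefield Mining NL, giving 12% + 39% = 51%.
By spousal attribution (R1), Zara Kowalski is treated as also owning Lior Esposito's interest in Summit Energy Co, giving 26% + 31% = 57%.
Chain via Ridgefield Mining NL → Ironwood Manufacturing Inc. → Silverbay Pharma AG (R2): 51% × 77% × 57% × 37% = 8.282043% of Harbor Logistics SA.
Chain via Summit Energy Co. → Ashford Shipping BV → Talon Industries Corp. (R2): 57% × 55% × 31% × 41% = 3.984585% of Harbor Logistics SA.
Aggregating (R3): 8.282043% + 3.984585% = 12.266628%.

12.266628%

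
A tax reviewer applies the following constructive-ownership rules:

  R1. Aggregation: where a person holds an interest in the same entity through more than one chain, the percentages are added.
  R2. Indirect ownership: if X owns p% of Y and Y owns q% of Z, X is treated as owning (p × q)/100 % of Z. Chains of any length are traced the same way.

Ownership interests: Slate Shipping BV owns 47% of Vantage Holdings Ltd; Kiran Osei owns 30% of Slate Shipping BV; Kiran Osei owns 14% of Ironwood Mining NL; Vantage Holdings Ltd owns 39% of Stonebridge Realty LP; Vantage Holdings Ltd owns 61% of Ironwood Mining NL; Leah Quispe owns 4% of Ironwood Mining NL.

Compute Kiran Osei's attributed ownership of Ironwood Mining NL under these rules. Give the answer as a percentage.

Chain via Slate Shipping BV → Vantage Holdings Ltd (R2): 30% × 47% × 61% = 8.601% of Ironwood Mining NL.
Direct interest in Ironwood Mining NL: 14%.
Aggregating (R1): 8.601% + 14% = 22.601%.

22.601%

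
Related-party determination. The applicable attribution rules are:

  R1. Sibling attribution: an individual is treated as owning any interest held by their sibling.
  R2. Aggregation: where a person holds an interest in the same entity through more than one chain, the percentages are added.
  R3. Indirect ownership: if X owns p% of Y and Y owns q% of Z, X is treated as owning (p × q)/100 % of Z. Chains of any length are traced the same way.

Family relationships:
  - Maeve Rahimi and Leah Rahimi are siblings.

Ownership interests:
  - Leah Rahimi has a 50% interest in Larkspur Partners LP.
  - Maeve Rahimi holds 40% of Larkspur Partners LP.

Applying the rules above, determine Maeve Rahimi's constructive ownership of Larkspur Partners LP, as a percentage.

By sibling attribution (R1), Maeve Rahimi is treated as also owning Leah Rahimi's interest in Larkspur Partners LP, giving 40% + 50% = 90%.
Direct interest in Larkspur Partners LP: 90%.

90%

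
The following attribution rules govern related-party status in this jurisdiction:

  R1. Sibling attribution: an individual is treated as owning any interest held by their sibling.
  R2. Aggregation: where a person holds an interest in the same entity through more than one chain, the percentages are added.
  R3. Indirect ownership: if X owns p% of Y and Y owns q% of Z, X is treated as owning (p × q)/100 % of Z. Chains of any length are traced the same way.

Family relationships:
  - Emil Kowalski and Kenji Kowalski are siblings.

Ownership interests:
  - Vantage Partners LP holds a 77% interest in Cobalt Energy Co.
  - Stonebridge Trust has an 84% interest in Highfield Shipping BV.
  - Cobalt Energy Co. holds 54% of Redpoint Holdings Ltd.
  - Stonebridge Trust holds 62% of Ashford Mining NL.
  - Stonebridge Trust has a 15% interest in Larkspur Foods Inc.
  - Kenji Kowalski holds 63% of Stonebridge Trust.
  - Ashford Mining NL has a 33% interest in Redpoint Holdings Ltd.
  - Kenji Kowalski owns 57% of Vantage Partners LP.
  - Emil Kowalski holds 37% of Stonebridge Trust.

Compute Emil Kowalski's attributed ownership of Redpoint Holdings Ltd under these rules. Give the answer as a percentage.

44.1606%

By sibling attribution (R1), Emil Kowalski is treated as also owning Kenji Kowalski's interest in Stonebridge Trust, giving 37% + 63% = 100%.
By sibling attribution (R1), Emil Kowalski is treated as owning Kenji Kowalski's 57% interest in Vantage Partners LP.
Chain via Stonebridge Trust → Ashford Mining NL (R3): 100% × 62% × 33% = 20.46% of Redpoint Holdings Ltd.
Chain via Vantage Partners LP → Cobalt Energy Co. (R3): 57% × 77% × 54% = 23.7006% of Redpoint Holdings Ltd.
Aggregating (R2): 20.46% + 23.7006% = 44.1606%.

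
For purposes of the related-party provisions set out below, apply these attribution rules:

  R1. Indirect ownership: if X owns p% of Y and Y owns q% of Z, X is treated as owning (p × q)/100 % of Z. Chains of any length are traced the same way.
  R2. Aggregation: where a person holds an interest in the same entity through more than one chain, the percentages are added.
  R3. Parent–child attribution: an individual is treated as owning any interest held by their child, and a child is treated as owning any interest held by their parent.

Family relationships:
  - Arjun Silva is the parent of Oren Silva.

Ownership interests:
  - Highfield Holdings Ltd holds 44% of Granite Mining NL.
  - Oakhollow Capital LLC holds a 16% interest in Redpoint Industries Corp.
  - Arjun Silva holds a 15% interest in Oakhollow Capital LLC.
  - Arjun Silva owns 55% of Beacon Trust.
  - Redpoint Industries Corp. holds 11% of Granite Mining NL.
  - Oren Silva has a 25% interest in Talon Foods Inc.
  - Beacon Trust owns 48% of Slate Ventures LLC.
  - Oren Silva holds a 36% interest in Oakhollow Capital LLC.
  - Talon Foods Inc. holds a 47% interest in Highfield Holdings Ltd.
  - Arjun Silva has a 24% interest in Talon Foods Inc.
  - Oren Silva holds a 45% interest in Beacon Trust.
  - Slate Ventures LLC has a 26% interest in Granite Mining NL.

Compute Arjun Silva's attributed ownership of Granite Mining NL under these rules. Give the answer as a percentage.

By parent–child attribution (R3), Arjun Silva is treated as also owning Oren Silva's interest in Beacon Trust, giving 55% + 45% = 100%.
By parent–child attribution (R3), Arjun Silva is treated as also owning Oren Silva's interest in Oakhollow Capital LLC, giving 15% + 36% = 51%.
By parent–child attribution (R3), Arjun Silva is treated as also owning Oren Silva's interest in Talon Foods Inc, giving 24% + 25% = 49%.
Chain via Beacon Trust → Slate Ventures LLC (R1): 100% × 48% × 26% = 12.48% of Granite Mining NL.
Chain via Oakhollow Capital LLC → Redpoint Industries Corp. (R1): 51% × 16% × 11% = 0.8976% of Granite Mining NL.
Chain via Talon Foods Inc. → Highfield Holdings Ltd (R1): 49% × 47% × 44% = 10.1332% of Granite Mining NL.
Aggregating (R2): 12.48% + 0.8976% + 10.1332% = 23.5108%.

23.5108%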